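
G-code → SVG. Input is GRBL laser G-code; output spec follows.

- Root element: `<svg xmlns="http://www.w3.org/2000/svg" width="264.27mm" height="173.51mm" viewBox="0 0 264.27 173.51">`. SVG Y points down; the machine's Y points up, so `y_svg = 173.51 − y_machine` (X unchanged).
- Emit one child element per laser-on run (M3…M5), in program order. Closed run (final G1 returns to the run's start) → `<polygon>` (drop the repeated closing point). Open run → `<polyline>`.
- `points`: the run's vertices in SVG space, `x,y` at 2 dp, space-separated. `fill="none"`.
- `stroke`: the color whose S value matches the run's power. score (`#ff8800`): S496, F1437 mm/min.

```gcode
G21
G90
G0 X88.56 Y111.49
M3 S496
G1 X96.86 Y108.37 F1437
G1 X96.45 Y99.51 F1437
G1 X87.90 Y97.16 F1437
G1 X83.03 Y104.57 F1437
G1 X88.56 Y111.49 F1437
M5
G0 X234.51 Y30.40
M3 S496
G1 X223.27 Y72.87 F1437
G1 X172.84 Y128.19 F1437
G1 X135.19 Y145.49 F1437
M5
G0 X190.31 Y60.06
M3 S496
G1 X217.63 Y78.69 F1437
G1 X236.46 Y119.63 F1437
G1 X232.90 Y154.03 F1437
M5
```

<svg xmlns="http://www.w3.org/2000/svg" width="264.27mm" height="173.51mm" viewBox="0 0 264.27 173.51">
  <polygon points="88.56,62.02 96.86,65.14 96.45,74.00 87.90,76.35 83.03,68.94" fill="none" stroke="#ff8800"/>
  <polyline points="234.51,143.11 223.27,100.64 172.84,45.32 135.19,28.02" fill="none" stroke="#ff8800"/>
  <polyline points="190.31,113.45 217.63,94.82 236.46,53.88 232.90,19.48" fill="none" stroke="#ff8800"/>
</svg>

y_svg = 173.51 − y_m. Every run uses S496, so all elements get stroke `#ff8800` (score).

[1] closed run; points: 88.56,62.02 96.86,65.14 96.45,74.00 87.90,76.35 83.03,68.94

[2] open run; points: 234.51,143.11 223.27,100.64 172.84,45.32 135.19,28.02

[3] open run; points: 190.31,113.45 217.63,94.82 236.46,53.88 232.90,19.48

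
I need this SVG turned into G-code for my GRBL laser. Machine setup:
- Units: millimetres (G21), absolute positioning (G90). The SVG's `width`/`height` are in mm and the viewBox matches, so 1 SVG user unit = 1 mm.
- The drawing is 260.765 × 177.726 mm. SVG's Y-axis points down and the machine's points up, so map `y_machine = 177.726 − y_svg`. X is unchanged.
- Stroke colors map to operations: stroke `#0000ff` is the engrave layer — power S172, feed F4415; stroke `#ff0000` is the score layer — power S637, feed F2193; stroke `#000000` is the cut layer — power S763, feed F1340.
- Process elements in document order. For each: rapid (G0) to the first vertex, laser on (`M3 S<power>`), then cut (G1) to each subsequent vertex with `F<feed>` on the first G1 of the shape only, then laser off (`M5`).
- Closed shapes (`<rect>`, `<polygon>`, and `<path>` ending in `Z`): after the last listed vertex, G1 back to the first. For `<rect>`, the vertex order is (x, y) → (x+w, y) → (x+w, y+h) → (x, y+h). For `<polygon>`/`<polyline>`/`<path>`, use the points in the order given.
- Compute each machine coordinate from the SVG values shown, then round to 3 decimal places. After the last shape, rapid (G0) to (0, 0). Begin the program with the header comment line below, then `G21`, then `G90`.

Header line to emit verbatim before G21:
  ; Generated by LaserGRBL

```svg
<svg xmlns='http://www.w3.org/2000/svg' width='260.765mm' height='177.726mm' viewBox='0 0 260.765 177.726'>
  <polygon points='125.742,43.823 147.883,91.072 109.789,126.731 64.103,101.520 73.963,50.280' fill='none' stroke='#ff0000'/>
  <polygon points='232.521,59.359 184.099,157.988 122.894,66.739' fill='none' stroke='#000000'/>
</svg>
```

viewBox `0 0 260.765 177.726` with mm width/height → 1 unit = 1 mm. Flip: y_m = 177.726 − y_svg.

**Shape 1** — `<polygon>` regular polygon, stroke `#ff0000` → score (S637, F2193). Machine vertices: (125.742,133.903) → (147.883,86.654) → (109.789,50.995) → (64.103,76.206) → (73.963,127.446) → (125.742,133.903). Closed: final G1 returns to the first vertex.

**Shape 2** — `<polygon>` regular polygon, stroke `#000000` → cut (S763, F1340). Machine vertices: (232.521,118.367) → (184.099,19.738) → (122.894,110.987) → (232.521,118.367). Closed: final G1 returns to the first vertex.

; Generated by LaserGRBL
G21
G90
G0 X125.742 Y133.903
M3 S637
G1 X147.883 Y86.654 F2193
G1 X109.789 Y50.995
G1 X64.103 Y76.206
G1 X73.963 Y127.446
G1 X125.742 Y133.903
M5
G0 X232.521 Y118.367
M3 S763
G1 X184.099 Y19.738 F1340
G1 X122.894 Y110.987
G1 X232.521 Y118.367
M5
G0 X0.000 Y0.000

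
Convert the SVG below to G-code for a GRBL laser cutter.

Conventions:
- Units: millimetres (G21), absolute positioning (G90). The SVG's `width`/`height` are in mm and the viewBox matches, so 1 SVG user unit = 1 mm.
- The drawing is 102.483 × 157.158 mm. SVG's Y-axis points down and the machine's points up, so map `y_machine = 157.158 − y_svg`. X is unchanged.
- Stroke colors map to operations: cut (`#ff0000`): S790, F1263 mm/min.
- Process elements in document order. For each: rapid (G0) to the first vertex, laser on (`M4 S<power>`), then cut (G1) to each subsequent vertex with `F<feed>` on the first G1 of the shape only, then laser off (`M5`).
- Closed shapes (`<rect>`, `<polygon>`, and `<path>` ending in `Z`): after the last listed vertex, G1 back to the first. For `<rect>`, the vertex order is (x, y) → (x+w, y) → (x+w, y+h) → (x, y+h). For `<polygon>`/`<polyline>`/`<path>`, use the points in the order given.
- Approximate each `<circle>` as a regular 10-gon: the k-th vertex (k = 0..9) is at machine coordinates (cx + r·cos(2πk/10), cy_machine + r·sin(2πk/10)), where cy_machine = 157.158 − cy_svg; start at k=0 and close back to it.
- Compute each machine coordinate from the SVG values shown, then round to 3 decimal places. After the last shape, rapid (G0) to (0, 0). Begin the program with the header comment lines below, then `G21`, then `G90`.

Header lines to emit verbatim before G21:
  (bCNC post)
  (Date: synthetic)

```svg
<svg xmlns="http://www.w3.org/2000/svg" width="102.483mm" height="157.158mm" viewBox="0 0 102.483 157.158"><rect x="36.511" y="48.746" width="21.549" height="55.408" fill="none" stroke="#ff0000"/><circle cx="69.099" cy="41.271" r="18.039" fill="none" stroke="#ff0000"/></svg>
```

viewBox `0 0 102.483 157.158` with mm width/height → 1 unit = 1 mm. Flip: y_m = 157.158 − y_svg.

**Shape 1** — `<rect>` rectangle, stroke `#ff0000` → cut (S790, F1263). Machine vertices: (36.511,108.412) → (58.060,108.412) → (58.060,53.004) → (36.511,53.004) → (36.511,108.412). Closed: final G1 returns to the first vertex.

**Shape 2** — `<circle>` circle, stroke `#ff0000` → cut (S790, F1263). Machine vertices: (87.138,115.887) → (83.693,126.490) → (74.673,133.043) → (63.525,133.043) → (54.505,126.490) → (51.060,115.887) → (54.505,105.284) → (63.525,98.731) → (74.673,98.731) → (83.693,105.284) → (87.138,115.887). Closed: final G1 returns to the first vertex.

(bCNC post)
(Date: synthetic)
G21
G90
G0 X36.511 Y108.412
M4 S790
G1 X58.060 Y108.412 F1263
G1 X58.060 Y53.004
G1 X36.511 Y53.004
G1 X36.511 Y108.412
M5
G0 X87.138 Y115.887
M4 S790
G1 X83.693 Y126.490 F1263
G1 X74.673 Y133.043
G1 X63.525 Y133.043
G1 X54.505 Y126.490
G1 X51.060 Y115.887
G1 X54.505 Y105.284
G1 X63.525 Y98.731
G1 X74.673 Y98.731
G1 X83.693 Y105.284
G1 X87.138 Y115.887
M5
G0 X0.000 Y0.000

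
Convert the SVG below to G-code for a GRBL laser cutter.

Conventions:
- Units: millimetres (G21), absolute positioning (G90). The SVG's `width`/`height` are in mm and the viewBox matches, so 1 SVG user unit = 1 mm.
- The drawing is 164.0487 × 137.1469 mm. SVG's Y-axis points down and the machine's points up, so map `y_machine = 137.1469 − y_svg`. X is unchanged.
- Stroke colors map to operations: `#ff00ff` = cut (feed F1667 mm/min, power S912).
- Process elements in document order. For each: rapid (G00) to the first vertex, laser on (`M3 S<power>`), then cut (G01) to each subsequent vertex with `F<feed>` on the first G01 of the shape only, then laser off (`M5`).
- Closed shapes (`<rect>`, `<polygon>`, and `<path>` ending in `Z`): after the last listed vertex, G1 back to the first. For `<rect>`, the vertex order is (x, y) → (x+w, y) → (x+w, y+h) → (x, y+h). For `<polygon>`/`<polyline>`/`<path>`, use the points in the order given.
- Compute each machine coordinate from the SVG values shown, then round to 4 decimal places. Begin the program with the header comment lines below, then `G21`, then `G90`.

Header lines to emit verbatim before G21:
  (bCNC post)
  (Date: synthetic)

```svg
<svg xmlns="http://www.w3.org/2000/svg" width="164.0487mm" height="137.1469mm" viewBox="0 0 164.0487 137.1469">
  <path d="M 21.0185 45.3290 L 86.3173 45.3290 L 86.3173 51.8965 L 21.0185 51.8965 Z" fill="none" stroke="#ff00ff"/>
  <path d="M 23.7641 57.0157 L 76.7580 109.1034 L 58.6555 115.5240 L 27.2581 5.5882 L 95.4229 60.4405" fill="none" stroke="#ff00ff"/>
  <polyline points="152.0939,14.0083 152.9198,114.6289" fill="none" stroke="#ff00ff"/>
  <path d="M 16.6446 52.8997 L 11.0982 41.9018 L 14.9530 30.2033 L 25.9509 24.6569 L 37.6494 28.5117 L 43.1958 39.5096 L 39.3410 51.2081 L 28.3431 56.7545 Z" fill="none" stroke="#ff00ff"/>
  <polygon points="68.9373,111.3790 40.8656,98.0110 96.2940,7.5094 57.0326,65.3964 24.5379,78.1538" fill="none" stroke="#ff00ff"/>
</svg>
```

viewBox `0 0 164.0487 137.1469` with mm width/height → 1 unit = 1 mm. Flip: y_m = 137.1469 − y_svg.

**Shape 1** — `<path>` rectangle, stroke `#ff00ff` → cut (S912, F1667). Machine vertices: (21.0185,91.8179) → (86.3173,91.8179) → (86.3173,85.2504) → (21.0185,85.2504) → (21.0185,91.8179). Closed: final G1 returns to the first vertex.

**Shape 2** — `<path>` open polyline, stroke `#ff00ff` → cut (S912, F1667). Machine vertices: (23.7641,80.1312) → (76.7580,28.0435) → (58.6555,21.6229) → (27.2581,131.5587) → (95.4229,76.7064). Open path.

**Shape 3** — `<polyline>` line segment, stroke `#ff00ff` → cut (S912, F1667). Machine vertices: (152.0939,123.1386) → (152.9198,22.5180). Open path.

**Shape 4** — `<path>` regular polygon, stroke `#ff00ff` → cut (S912, F1667). Machine vertices: (16.6446,84.2472) → (11.0982,95.2451) → (14.9530,106.9436) → (25.9509,112.4900) → (37.6494,108.6352) → (43.1958,97.6373) → (39.3410,85.9388) → (28.3431,80.3924) → (16.6446,84.2472). Closed: final G1 returns to the first vertex.

**Shape 5** — `<polygon>` closed polygon, stroke `#ff00ff` → cut (S912, F1667). Machine vertices: (68.9373,25.7679) → (40.8656,39.1359) → (96.2940,129.6375) → (57.0326,71.7505) → (24.5379,58.9931) → (68.9373,25.7679). Closed: final G1 returns to the first vertex.

(bCNC post)
(Date: synthetic)
G21
G90
G00 X21.0185 Y91.8179
M3 S912
G01 X86.3173 Y91.8179 F1667
G01 X86.3173 Y85.2504
G01 X21.0185 Y85.2504
G01 X21.0185 Y91.8179
M5
G00 X23.7641 Y80.1312
M3 S912
G01 X76.7580 Y28.0435 F1667
G01 X58.6555 Y21.6229
G01 X27.2581 Y131.5587
G01 X95.4229 Y76.7064
M5
G00 X152.0939 Y123.1386
M3 S912
G01 X152.9198 Y22.5180 F1667
M5
G00 X16.6446 Y84.2472
M3 S912
G01 X11.0982 Y95.2451 F1667
G01 X14.9530 Y106.9436
G01 X25.9509 Y112.4900
G01 X37.6494 Y108.6352
G01 X43.1958 Y97.6373
G01 X39.3410 Y85.9388
G01 X28.3431 Y80.3924
G01 X16.6446 Y84.2472
M5
G00 X68.9373 Y25.7679
M3 S912
G01 X40.8656 Y39.1359 F1667
G01 X96.2940 Y129.6375
G01 X57.0326 Y71.7505
G01 X24.5379 Y58.9931
G01 X68.9373 Y25.7679
M5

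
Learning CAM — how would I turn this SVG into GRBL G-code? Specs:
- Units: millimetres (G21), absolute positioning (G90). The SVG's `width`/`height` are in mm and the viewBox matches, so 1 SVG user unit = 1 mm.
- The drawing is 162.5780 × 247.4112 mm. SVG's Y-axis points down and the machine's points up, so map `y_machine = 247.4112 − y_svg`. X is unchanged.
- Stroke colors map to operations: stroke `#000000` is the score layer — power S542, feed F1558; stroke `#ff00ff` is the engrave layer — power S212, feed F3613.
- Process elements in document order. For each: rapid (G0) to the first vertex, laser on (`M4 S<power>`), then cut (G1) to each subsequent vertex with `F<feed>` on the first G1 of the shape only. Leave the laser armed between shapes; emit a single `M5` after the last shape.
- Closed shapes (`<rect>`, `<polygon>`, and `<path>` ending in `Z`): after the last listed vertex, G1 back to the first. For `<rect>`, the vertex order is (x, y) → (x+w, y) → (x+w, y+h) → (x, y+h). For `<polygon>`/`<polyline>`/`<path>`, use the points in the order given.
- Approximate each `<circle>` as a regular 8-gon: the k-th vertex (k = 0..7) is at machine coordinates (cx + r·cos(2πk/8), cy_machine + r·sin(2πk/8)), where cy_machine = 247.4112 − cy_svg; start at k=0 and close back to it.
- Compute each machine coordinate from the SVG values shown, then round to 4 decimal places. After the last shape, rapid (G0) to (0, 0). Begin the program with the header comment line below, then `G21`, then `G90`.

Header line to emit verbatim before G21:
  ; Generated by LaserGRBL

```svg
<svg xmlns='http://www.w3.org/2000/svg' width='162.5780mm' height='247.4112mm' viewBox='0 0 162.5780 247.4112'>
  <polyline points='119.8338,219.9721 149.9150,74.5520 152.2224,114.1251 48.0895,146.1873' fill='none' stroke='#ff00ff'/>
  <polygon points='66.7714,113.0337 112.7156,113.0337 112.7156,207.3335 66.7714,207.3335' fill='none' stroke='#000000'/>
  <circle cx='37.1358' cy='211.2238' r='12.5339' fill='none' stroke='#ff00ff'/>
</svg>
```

viewBox `0 0 162.5780 247.4112` with mm width/height → 1 unit = 1 mm. Flip: y_m = 247.4112 − y_svg.

**Shape 1** — `<polyline>` open polyline, stroke `#ff00ff` → engrave (S212, F3613). Machine vertices: (119.8338,27.4391) → (149.9150,172.8592) → (152.2224,133.2861) → (48.0895,101.2239). Open path.

**Shape 2** — `<polygon>` rectangle, stroke `#000000` → score (S542, F1558). Machine vertices: (66.7714,134.3775) → (112.7156,134.3775) → (112.7156,40.0777) → (66.7714,40.0777) → (66.7714,134.3775). Closed: final G1 returns to the first vertex.

**Shape 3** — `<circle>` circle, stroke `#ff00ff` → engrave (S212, F3613). Machine vertices: (49.6697,36.1874) → (45.9986,45.0502) → (37.1358,48.7213) → (28.2730,45.0502) → (24.6019,36.1874) → (28.2730,27.3246) → (37.1358,23.6535) → (45.9986,27.3246) → (49.6697,36.1874). Closed: final G1 returns to the first vertex.

; Generated by LaserGRBL
G21
G90
G0 X119.8338 Y27.4391
M4 S212
G1 X149.9150 Y172.8592 F3613
G1 X152.2224 Y133.2861
G1 X48.0895 Y101.2239
G0 X66.7714 Y134.3775
M4 S542
G1 X112.7156 Y134.3775 F1558
G1 X112.7156 Y40.0777
G1 X66.7714 Y40.0777
G1 X66.7714 Y134.3775
G0 X49.6697 Y36.1874
M4 S212
G1 X45.9986 Y45.0502 F3613
G1 X37.1358 Y48.7213
G1 X28.2730 Y45.0502
G1 X24.6019 Y36.1874
G1 X28.2730 Y27.3246
G1 X37.1358 Y23.6535
G1 X45.9986 Y27.3246
G1 X49.6697 Y36.1874
M5
G0 X0.0000 Y0.0000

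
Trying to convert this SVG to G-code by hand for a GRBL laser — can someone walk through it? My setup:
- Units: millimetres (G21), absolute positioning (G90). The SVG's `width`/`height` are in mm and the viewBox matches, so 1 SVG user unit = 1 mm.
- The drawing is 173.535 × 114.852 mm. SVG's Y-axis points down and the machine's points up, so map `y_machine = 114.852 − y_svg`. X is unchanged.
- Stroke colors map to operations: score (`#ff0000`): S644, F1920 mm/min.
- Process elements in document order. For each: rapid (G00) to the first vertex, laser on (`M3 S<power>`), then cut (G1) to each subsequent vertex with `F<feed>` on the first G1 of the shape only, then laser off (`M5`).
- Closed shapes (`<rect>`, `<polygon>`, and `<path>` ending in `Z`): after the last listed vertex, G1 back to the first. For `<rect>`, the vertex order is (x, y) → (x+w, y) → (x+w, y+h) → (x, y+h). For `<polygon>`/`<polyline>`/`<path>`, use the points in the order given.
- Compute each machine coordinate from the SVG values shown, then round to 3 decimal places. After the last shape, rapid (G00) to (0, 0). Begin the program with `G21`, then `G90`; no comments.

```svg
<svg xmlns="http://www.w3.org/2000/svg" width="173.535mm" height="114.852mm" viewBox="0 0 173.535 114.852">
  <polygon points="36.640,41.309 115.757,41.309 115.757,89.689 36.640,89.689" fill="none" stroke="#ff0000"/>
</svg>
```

viewBox `0 0 173.535 114.852` with mm width/height → 1 unit = 1 mm. Flip: y_m = 114.852 − y_svg.

**Shape 1** — `<polygon>` rectangle, stroke `#ff0000` → score (S644, F1920). Machine vertices: (36.640,73.543) → (115.757,73.543) → (115.757,25.163) → (36.640,25.163) → (36.640,73.543). Closed: final G1 returns to the first vertex.

G21
G90
G00 X36.640 Y73.543
M3 S644
G1 X115.757 Y73.543 F1920
G1 X115.757 Y25.163
G1 X36.640 Y25.163
G1 X36.640 Y73.543
M5
G00 X0.000 Y0.000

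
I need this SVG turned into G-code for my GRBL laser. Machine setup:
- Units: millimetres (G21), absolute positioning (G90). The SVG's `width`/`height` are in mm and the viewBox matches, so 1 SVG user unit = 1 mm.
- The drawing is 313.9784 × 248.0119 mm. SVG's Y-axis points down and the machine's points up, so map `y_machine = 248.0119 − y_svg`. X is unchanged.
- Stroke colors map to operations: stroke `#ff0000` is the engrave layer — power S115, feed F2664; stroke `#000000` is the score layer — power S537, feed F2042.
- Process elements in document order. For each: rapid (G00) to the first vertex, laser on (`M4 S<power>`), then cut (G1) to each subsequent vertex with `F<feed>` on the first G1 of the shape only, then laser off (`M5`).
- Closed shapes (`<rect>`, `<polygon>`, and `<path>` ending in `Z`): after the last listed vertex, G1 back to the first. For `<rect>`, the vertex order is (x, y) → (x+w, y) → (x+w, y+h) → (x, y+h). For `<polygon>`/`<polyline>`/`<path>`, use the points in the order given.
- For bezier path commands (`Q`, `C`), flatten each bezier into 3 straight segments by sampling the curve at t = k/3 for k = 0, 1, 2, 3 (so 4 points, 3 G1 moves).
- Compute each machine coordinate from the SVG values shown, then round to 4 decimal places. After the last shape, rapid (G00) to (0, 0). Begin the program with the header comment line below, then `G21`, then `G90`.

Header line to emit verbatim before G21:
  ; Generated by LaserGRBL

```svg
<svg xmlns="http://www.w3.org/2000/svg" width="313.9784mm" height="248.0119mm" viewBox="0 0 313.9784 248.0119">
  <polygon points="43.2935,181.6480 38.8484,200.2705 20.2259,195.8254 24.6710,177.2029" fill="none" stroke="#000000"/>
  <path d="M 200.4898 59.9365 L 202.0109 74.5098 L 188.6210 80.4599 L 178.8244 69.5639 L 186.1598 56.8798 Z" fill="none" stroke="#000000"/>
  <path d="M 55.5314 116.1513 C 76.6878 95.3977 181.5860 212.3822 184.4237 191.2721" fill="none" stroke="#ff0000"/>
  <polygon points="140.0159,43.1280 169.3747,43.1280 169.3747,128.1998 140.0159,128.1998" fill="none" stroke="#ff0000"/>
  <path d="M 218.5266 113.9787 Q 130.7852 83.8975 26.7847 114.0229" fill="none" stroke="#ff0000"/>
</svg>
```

; Generated by LaserGRBL
G21
G90
G00 X43.2935 Y66.3639
M4 S537
G1 X38.8484 Y47.7414 F2042
G1 X20.2259 Y52.1865
G1 X24.6710 Y70.8090
G1 X43.2935 Y66.3639
M5
G00 X200.4898 Y188.0754
M4 S537
G1 X202.0109 Y173.5021 F2042
G1 X188.6210 Y167.5520
G1 X178.8244 Y178.4480
G1 X186.1598 Y191.1321
G1 X200.4898 Y188.0754
M5
G00 X55.5314 Y131.8606
M4 S115
G1 X97.7202 Y116.9175 F2664
G1 X154.4474 Y71.4452
G1 X184.4237 Y56.7398
M5
G00 X140.0159 Y204.8839
M4 S115
G1 X169.3747 Y204.8839 F2664
G1 X169.3747 Y119.8121
G1 X140.0159 Y119.8121
G1 X140.0159 Y204.8839
M5
G00 X218.5266 Y134.0332
M4 S115
G1 X158.2258 Y147.3977 F2664
G1 X94.3118 Y147.3830
G1 X26.7847 Y133.9890
M5
G00 X0.0000 Y0.0000

1 u = 1 mm; y_m = 248.0119 − y.

[1] `<polygon>` regular polygon, #000000→score S537 F2042: (43.2935,66.3639) → (38.8484,47.7414) → (20.2259,52.1865) → (24.6710,70.8090) → (43.2935,66.3639) (closed)

[2] `<path>` regular polygon, #000000→score S537 F2042: (200.4898,188.0754) → (202.0109,173.5021) → (188.6210,167.5520) → (178.8244,178.4480) → (186.1598,191.1321) → (200.4898,188.0754) (closed)

[3] `<path>` cubic bezier, #ff0000→engrave S115 F2664: (55.5314,131.8606) → (97.7202,116.9175) → (154.4474,71.4452) → (184.4237,56.7398)

[4] `<polygon>` rectangle, #ff0000→engrave S115 F2664: (140.0159,204.8839) → (169.3747,204.8839) → (169.3747,119.8121) → (140.0159,119.8121) → (140.0159,204.8839) (closed)

[5] `<path>` quadratic bezier, #ff0000→engrave S115 F2664: (218.5266,134.0332) → (158.2258,147.3977) → (94.3118,147.3830) → (26.7847,133.9890)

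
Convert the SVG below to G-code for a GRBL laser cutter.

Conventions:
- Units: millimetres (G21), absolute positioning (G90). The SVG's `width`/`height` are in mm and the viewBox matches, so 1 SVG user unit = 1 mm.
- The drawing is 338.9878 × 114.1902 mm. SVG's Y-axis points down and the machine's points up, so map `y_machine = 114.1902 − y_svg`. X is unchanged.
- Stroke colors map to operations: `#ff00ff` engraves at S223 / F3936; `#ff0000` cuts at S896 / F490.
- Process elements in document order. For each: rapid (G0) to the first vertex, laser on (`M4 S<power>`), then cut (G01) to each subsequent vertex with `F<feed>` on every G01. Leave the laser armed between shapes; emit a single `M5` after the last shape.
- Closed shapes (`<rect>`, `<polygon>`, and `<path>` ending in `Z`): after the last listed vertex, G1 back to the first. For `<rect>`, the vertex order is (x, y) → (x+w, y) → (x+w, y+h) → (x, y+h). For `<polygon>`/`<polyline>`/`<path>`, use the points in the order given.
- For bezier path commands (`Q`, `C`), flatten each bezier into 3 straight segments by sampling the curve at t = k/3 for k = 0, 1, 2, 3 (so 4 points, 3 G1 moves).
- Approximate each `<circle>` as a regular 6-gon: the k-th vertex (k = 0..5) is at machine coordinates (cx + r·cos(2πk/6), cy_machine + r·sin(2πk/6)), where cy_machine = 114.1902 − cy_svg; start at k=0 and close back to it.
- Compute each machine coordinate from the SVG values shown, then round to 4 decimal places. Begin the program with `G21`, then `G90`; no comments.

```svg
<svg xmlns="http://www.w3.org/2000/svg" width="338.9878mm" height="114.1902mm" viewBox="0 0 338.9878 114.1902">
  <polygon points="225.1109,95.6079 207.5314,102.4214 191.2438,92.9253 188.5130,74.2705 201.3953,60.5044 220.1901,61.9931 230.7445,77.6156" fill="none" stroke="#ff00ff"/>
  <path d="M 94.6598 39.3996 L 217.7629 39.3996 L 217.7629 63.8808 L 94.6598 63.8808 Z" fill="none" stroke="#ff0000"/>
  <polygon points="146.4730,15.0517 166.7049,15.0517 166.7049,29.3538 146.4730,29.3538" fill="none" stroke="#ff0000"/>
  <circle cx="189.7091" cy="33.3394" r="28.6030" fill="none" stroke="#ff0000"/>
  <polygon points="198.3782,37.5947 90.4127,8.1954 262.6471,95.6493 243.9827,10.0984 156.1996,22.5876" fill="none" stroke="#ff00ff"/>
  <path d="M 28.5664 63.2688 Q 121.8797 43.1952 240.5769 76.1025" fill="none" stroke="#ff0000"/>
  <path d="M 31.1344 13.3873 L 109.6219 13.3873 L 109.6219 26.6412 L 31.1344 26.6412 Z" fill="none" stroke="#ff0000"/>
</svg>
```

Since the viewBox matches the mm dimensions, user units are millimetres directly. The only transform is the Y-flip y_m = 114.1902 − y_svg.

Shape 1 is a regular polygon drawn with `<polygon>`. Its stroke #ff00ff means engrave at S223, F3936. After flipping Y the toolpath is (225.1109,18.5823) → (207.5314,11.7688) → (191.2438,21.2649) → (188.5130,39.9197) → (201.3953,53.6858) → (220.1901,52.1971) → (230.7445,36.5746) → (225.1109,18.5823), returning to the start.

Shape 2 is a rectangle drawn with `<path>`. Its stroke #ff0000 means cut at S896, F490. After flipping Y the toolpath is (94.6598,74.7906) → (217.7629,74.7906) → (217.7629,50.3094) → (94.6598,50.3094) → (94.6598,74.7906), returning to the start.

Shape 3 is a rectangle drawn with `<polygon>`. Its stroke #ff0000 means cut at S896, F490. After flipping Y the toolpath is (146.4730,99.1385) → (166.7049,99.1385) → (166.7049,84.8364) → (146.4730,84.8364) → (146.4730,99.1385), returning to the start.

Shape 4 is a circle drawn with `<circle>`. Its stroke #ff0000 means cut at S896, F490. After flipping Y the toolpath is (218.3121,80.8508) → (204.0106,105.6217) → (175.4076,105.6217) → (161.1061,80.8508) → (175.4076,56.0799) → (204.0106,56.0799) → (218.3121,80.8508), returning to the start.

Shape 5 is a closed polygon drawn with `<polygon>`. Its stroke #ff00ff means engrave at S223, F3936. After flipping Y the toolpath is (198.3782,76.5955) → (90.4127,105.9948) → (262.6471,18.5409) → (243.9827,104.0918) → (156.1996,91.6026) → (198.3782,76.5955), returning to the start.

Shape 6 is a quadratic bezier drawn with `<path>`. Its stroke #ff0000 means cut at S896, F490. After flipping Y the toolpath is (28.5664,50.9214) → (93.5957,58.4170) → (164.2659,54.1391) → (240.5769,38.0877).

Shape 7 is a rectangle drawn with `<path>`. Its stroke #ff0000 means cut at S896, F490. After flipping Y the toolpath is (31.1344,100.8029) → (109.6219,100.8029) → (109.6219,87.5490) → (31.1344,87.5490) → (31.1344,100.8029), returning to the start.

G21
G90
G0 X225.1109 Y18.5823
M4 S223
G01 X207.5314 Y11.7688 F3936
G01 X191.2438 Y21.2649 F3936
G01 X188.5130 Y39.9197 F3936
G01 X201.3953 Y53.6858 F3936
G01 X220.1901 Y52.1971 F3936
G01 X230.7445 Y36.5746 F3936
G01 X225.1109 Y18.5823 F3936
G0 X94.6598 Y74.7906
M4 S896
G01 X217.7629 Y74.7906 F490
G01 X217.7629 Y50.3094 F490
G01 X94.6598 Y50.3094 F490
G01 X94.6598 Y74.7906 F490
G0 X146.4730 Y99.1385
M4 S896
G01 X166.7049 Y99.1385 F490
G01 X166.7049 Y84.8364 F490
G01 X146.4730 Y84.8364 F490
G01 X146.4730 Y99.1385 F490
G0 X218.3121 Y80.8508
M4 S896
G01 X204.0106 Y105.6217 F490
G01 X175.4076 Y105.6217 F490
G01 X161.1061 Y80.8508 F490
G01 X175.4076 Y56.0799 F490
G01 X204.0106 Y56.0799 F490
G01 X218.3121 Y80.8508 F490
G0 X198.3782 Y76.5955
M4 S223
G01 X90.4127 Y105.9948 F3936
G01 X262.6471 Y18.5409 F3936
G01 X243.9827 Y104.0918 F3936
G01 X156.1996 Y91.6026 F3936
G01 X198.3782 Y76.5955 F3936
G0 X28.5664 Y50.9214
M4 S896
G01 X93.5957 Y58.4170 F490
G01 X164.2659 Y54.1391 F490
G01 X240.5769 Y38.0877 F490
G0 X31.1344 Y100.8029
M4 S896
G01 X109.6219 Y100.8029 F490
G01 X109.6219 Y87.5490 F490
G01 X31.1344 Y87.5490 F490
G01 X31.1344 Y100.8029 F490
M5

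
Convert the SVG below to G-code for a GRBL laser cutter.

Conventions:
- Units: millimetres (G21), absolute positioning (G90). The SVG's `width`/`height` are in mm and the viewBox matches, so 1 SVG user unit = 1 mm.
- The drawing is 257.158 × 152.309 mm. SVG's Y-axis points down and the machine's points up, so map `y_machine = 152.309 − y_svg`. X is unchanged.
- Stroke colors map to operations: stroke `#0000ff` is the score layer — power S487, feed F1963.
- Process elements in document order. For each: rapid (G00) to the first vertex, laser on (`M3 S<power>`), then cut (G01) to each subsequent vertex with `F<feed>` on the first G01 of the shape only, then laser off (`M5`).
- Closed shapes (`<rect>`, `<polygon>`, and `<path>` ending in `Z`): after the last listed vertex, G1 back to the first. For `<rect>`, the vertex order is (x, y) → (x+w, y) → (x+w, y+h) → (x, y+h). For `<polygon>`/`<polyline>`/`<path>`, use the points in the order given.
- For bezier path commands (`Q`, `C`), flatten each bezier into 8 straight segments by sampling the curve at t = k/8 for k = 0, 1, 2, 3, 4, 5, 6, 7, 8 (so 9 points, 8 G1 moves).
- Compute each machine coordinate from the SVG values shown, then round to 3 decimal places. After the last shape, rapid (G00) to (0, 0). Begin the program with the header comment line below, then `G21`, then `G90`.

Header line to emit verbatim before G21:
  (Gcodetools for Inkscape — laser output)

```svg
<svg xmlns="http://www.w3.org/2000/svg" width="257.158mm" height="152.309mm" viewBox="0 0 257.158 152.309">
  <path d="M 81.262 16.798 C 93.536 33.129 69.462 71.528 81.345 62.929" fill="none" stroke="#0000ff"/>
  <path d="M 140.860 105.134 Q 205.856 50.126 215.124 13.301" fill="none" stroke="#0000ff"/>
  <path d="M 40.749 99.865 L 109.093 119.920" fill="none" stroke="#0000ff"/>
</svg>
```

Since the viewBox matches the mm dimensions, user units are millimetres directly. The only transform is the Y-flip y_m = 152.309 − y_svg.

Shape 1 is a cubic bezier drawn with `<path>`. Its stroke #0000ff means score at S487, F1963. After flipping Y the toolpath is (81.262,135.511) → (84.302,128.487) → (84.782,120.204) → (83.549,111.471) → (81.450,103.097) → (79.333,95.891) → (78.045,90.664) → (78.433,88.224) → (81.345,89.380).

Shape 2 is a quadratic bezier drawn with `<path>`. Its stroke #0000ff means score at S487, F1963. After flipping Y the toolpath is (140.860,47.175) → (156.238,60.643) → (169.875,73.543) → (181.770,85.874) → (191.924,97.637) → (200.336,108.832) → (207.007,119.459) → (211.936,129.518) → (215.124,139.008).

Shape 3 is a line segment drawn with `<path>`. Its stroke #0000ff means score at S487, F1963. After flipping Y the toolpath is (40.749,52.444) → (109.093,32.389).

(Gcodetools for Inkscape — laser output)
G21
G90
G00 X81.262 Y135.511
M3 S487
G01 X84.302 Y128.487 F1963
G01 X84.782 Y120.204
G01 X83.549 Y111.471
G01 X81.450 Y103.097
G01 X79.333 Y95.891
G01 X78.045 Y90.664
G01 X78.433 Y88.224
G01 X81.345 Y89.380
M5
G00 X140.860 Y47.175
M3 S487
G01 X156.238 Y60.643 F1963
G01 X169.875 Y73.543
G01 X181.770 Y85.874
G01 X191.924 Y97.637
G01 X200.336 Y108.832
G01 X207.007 Y119.459
G01 X211.936 Y129.518
G01 X215.124 Y139.008
M5
G00 X40.749 Y52.444
M3 S487
G01 X109.093 Y32.389 F1963
M5
G00 X0.000 Y0.000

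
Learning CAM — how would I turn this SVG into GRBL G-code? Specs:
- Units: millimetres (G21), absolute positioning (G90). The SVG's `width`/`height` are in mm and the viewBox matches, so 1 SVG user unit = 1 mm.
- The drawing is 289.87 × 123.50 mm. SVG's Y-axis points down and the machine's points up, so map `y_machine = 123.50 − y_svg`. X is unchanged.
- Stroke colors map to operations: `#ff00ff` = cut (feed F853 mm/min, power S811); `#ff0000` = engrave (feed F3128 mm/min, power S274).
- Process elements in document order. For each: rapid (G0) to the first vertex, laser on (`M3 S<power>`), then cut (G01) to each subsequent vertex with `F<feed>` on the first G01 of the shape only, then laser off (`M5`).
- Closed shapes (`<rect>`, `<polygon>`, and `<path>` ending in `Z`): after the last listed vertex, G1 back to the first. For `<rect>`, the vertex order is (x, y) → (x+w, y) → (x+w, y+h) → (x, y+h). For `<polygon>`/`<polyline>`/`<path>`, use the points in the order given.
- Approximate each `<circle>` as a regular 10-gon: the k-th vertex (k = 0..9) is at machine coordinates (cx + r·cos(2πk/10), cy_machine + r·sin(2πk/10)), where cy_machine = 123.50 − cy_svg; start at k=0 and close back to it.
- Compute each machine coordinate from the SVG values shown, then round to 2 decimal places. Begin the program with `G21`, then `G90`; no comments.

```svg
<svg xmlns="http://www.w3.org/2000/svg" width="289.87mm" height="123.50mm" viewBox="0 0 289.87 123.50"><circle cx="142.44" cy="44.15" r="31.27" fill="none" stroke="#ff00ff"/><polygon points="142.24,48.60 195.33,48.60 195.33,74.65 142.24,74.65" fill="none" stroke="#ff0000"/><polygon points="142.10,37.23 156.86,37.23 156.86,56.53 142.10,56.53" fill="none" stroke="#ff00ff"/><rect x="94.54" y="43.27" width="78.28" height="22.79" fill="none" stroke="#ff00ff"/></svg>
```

1 u = 1 mm; y_m = 123.50 − y.

[1] `<circle>` circle, #ff00ff→cut S811 F853: (173.71,79.35) → (167.74,97.73) → (152.10,109.09) → (132.78,109.09) → (117.14,97.73) → (111.17,79.35) → (117.14,60.97) → (132.78,49.61) → (152.10,49.61) → (167.74,60.97) → (173.71,79.35) (closed)

[2] `<polygon>` rectangle, #ff0000→engrave S274 F3128: (142.24,74.90) → (195.33,74.90) → (195.33,48.85) → (142.24,48.85) → (142.24,74.90) (closed)

[3] `<polygon>` rectangle, #ff00ff→cut S811 F853: (142.10,86.27) → (156.86,86.27) → (156.86,66.97) → (142.10,66.97) → (142.10,86.27) (closed)

[4] `<rect>` rectangle, #ff00ff→cut S811 F853: (94.54,80.23) → (172.82,80.23) → (172.82,57.44) → (94.54,57.44) → (94.54,80.23) (closed)

G21
G90
G0 X173.71 Y79.35
M3 S811
G01 X167.74 Y97.73 F853
G01 X152.10 Y109.09
G01 X132.78 Y109.09
G01 X117.14 Y97.73
G01 X111.17 Y79.35
G01 X117.14 Y60.97
G01 X132.78 Y49.61
G01 X152.10 Y49.61
G01 X167.74 Y60.97
G01 X173.71 Y79.35
M5
G0 X142.24 Y74.90
M3 S274
G01 X195.33 Y74.90 F3128
G01 X195.33 Y48.85
G01 X142.24 Y48.85
G01 X142.24 Y74.90
M5
G0 X142.10 Y86.27
M3 S811
G01 X156.86 Y86.27 F853
G01 X156.86 Y66.97
G01 X142.10 Y66.97
G01 X142.10 Y86.27
M5
G0 X94.54 Y80.23
M3 S811
G01 X172.82 Y80.23 F853
G01 X172.82 Y57.44
G01 X94.54 Y57.44
G01 X94.54 Y80.23
M5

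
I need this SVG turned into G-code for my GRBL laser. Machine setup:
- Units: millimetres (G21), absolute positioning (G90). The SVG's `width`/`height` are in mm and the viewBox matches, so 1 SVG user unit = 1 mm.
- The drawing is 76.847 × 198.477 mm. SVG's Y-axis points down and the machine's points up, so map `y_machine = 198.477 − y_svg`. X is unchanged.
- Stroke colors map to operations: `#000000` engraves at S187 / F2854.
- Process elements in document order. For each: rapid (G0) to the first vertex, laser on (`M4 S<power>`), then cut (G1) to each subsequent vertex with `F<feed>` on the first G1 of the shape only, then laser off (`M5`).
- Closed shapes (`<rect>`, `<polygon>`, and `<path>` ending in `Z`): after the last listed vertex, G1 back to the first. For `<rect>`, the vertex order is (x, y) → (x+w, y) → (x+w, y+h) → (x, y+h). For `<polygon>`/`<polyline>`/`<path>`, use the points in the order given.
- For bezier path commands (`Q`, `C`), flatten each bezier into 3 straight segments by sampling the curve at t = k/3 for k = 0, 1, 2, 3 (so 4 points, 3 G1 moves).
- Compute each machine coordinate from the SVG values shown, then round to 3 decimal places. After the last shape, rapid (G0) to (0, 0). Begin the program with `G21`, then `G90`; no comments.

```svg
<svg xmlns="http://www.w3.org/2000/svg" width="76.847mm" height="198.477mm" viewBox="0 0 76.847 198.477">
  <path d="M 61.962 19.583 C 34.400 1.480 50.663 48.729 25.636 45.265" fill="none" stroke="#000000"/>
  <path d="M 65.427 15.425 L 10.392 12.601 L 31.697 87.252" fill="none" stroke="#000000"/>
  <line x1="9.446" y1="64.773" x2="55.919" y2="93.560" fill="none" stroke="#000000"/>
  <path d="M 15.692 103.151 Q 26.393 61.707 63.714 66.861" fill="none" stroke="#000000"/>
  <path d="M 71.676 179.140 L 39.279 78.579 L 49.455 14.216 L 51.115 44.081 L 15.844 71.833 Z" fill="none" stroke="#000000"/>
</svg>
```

1 u = 1 mm; y_m = 198.477 − y.

[1] `<path>` cubic bezier, #000000→engrave S187 F2854: (61.962,178.894) → (45.856,179.512) → (40.052,162.354) → (25.636,153.212)

[2] `<path>` open polyline, #000000→engrave S187 F2854: (65.427,183.052) → (10.392,185.876) → (31.697,111.225)

[3] `<line>` line segment, #000000→engrave S187 F2854: (9.446,133.704) → (55.919,104.917)

[4] `<path>` quadratic bezier, #000000→engrave S187 F2854: (15.692,95.326) → (25.784,117.778) → (41.791,129.874) → (63.714,131.616)

[5] `<path>` closed polygon, #000000→engrave S187 F2854: (71.676,19.337) → (39.279,119.898) → (49.455,184.261) → (51.115,154.396) → (15.844,126.644) → (71.676,19.337) (closed)

G21
G90
G0 X61.962 Y178.894
M4 S187
G1 X45.856 Y179.512 F2854
G1 X40.052 Y162.354
G1 X25.636 Y153.212
M5
G0 X65.427 Y183.052
M4 S187
G1 X10.392 Y185.876 F2854
G1 X31.697 Y111.225
M5
G0 X9.446 Y133.704
M4 S187
G1 X55.919 Y104.917 F2854
M5
G0 X15.692 Y95.326
M4 S187
G1 X25.784 Y117.778 F2854
G1 X41.791 Y129.874
G1 X63.714 Y131.616
M5
G0 X71.676 Y19.337
M4 S187
G1 X39.279 Y119.898 F2854
G1 X49.455 Y184.261
G1 X51.115 Y154.396
G1 X15.844 Y126.644
G1 X71.676 Y19.337
M5
G0 X0.000 Y0.000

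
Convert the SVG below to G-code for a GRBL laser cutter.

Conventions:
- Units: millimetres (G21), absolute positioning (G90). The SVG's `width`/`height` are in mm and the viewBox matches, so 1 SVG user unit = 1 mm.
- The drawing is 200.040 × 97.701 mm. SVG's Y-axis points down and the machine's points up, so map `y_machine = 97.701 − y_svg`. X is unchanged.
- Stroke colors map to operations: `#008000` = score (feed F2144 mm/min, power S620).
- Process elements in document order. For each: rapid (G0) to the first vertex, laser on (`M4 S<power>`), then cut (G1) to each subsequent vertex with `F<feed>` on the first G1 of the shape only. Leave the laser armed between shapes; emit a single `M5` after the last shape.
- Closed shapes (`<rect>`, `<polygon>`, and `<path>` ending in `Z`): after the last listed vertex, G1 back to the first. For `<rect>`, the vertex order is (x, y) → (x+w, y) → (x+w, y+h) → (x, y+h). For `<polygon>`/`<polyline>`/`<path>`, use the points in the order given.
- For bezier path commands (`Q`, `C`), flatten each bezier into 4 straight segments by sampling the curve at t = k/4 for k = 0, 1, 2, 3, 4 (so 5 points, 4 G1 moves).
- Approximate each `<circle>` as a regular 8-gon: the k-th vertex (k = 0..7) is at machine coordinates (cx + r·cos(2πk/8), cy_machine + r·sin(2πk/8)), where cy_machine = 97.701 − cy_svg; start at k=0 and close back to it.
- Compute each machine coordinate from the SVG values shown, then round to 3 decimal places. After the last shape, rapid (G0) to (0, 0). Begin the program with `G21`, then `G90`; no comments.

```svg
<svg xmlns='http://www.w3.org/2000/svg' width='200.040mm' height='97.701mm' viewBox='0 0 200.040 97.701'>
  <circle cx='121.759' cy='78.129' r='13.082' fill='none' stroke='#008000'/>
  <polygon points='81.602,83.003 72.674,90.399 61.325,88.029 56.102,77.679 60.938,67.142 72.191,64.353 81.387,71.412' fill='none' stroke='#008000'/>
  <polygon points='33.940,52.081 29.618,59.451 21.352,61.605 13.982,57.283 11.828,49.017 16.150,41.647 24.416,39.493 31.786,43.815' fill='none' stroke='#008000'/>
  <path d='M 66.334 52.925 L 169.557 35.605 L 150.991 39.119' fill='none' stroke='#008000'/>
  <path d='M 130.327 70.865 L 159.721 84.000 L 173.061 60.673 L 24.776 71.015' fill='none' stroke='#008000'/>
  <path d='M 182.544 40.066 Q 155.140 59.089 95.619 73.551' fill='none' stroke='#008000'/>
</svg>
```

Since the viewBox matches the mm dimensions, user units are millimetres directly. The only transform is the Y-flip y_m = 97.701 − y_svg.

Shape 1 is a circle drawn with `<circle>`. Its stroke #008000 means score at S620, F2144. After flipping Y the toolpath is (134.841,19.572) → (131.009,28.822) → (121.759,32.654) → (112.509,28.822) → (108.677,19.572) → (112.509,10.322) → (121.759,6.490) → (131.009,10.322) → (134.841,19.572), returning to the start.

Shape 2 is a regular polygon drawn with `<polygon>`. Its stroke #008000 means score at S620, F2144. After flipping Y the toolpath is (81.602,14.698) → (72.674,7.302) → (61.325,9.672) → (56.102,20.022) → (60.938,30.559) → (72.191,33.348) → (81.387,26.289) → (81.602,14.698), returning to the start.

Shape 3 is a regular polygon drawn with `<polygon>`. Its stroke #008000 means score at S620, F2144. After flipping Y the toolpath is (33.940,45.620) → (29.618,38.250) → (21.352,36.096) → (13.982,40.418) → (11.828,48.684) → (16.150,56.054) → (24.416,58.208) → (31.786,53.886) → (33.940,45.620), returning to the start.

Shape 4 is a open polyline drawn with `<path>`. Its stroke #008000 means score at S620, F2144. After flipping Y the toolpath is (66.334,44.776) → (169.557,62.096) → (150.991,58.582).

Shape 5 is a open polyline drawn with `<path>`. Its stroke #008000 means score at S620, F2144. After flipping Y the toolpath is (130.327,26.836) → (159.721,13.701) → (173.061,37.028) → (24.776,26.686).

Shape 6 is a quadratic bezier drawn with `<path>`. Its stroke #008000 means score at S620, F2144. After flipping Y the toolpath is (182.544,57.635) → (166.835,48.409) → (147.111,39.752) → (123.372,31.666) → (95.619,24.150).

G21
G90
G0 X134.841 Y19.572
M4 S620
G1 X131.009 Y28.822 F2144
G1 X121.759 Y32.654
G1 X112.509 Y28.822
G1 X108.677 Y19.572
G1 X112.509 Y10.322
G1 X121.759 Y6.490
G1 X131.009 Y10.322
G1 X134.841 Y19.572
G0 X81.602 Y14.698
M4 S620
G1 X72.674 Y7.302 F2144
G1 X61.325 Y9.672
G1 X56.102 Y20.022
G1 X60.938 Y30.559
G1 X72.191 Y33.348
G1 X81.387 Y26.289
G1 X81.602 Y14.698
G0 X33.940 Y45.620
M4 S620
G1 X29.618 Y38.250 F2144
G1 X21.352 Y36.096
G1 X13.982 Y40.418
G1 X11.828 Y48.684
G1 X16.150 Y56.054
G1 X24.416 Y58.208
G1 X31.786 Y53.886
G1 X33.940 Y45.620
G0 X66.334 Y44.776
M4 S620
G1 X169.557 Y62.096 F2144
G1 X150.991 Y58.582
G0 X130.327 Y26.836
M4 S620
G1 X159.721 Y13.701 F2144
G1 X173.061 Y37.028
G1 X24.776 Y26.686
G0 X182.544 Y57.635
M4 S620
G1 X166.835 Y48.409 F2144
G1 X147.111 Y39.752
G1 X123.372 Y31.666
G1 X95.619 Y24.150
M5
G0 X0.000 Y0.000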